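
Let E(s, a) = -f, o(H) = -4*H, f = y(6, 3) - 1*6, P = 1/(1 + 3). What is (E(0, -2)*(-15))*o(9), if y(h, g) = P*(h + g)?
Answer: 2025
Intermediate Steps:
P = ¼ (P = 1/4 = ¼ ≈ 0.25000)
y(h, g) = g/4 + h/4 (y(h, g) = (h + g)/4 = (g + h)/4 = g/4 + h/4)
f = -15/4 (f = ((¼)*3 + (¼)*6) - 1*6 = (¾ + 3/2) - 6 = 9/4 - 6 = -15/4 ≈ -3.7500)
E(s, a) = 15/4 (E(s, a) = -1*(-15/4) = 15/4)
(E(0, -2)*(-15))*o(9) = ((15/4)*(-15))*(-4*9) = -225/4*(-36) = 2025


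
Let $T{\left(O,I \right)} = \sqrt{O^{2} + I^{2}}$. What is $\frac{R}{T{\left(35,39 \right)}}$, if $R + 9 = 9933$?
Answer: $\frac{4962 \sqrt{2746}}{1373} \approx 189.38$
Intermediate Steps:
$T{\left(O,I \right)} = \sqrt{I^{2} + O^{2}}$
$R = 9924$ ($R = -9 + 9933 = 9924$)
$\frac{R}{T{\left(35,39 \right)}} = \frac{9924}{\sqrt{39^{2} + 35^{2}}} = \frac{9924}{\sqrt{1521 + 1225}} = \frac{9924}{\sqrt{2746}} = 9924 \frac{\sqrt{2746}}{2746} = \frac{4962 \sqrt{2746}}{1373}$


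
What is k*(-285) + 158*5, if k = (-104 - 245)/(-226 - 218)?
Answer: 83765/148 ≈ 565.98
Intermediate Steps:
k = 349/444 (k = -349/(-444) = -349*(-1/444) = 349/444 ≈ 0.78604)
k*(-285) + 158*5 = (349/444)*(-285) + 158*5 = -33155/148 + 790 = 83765/148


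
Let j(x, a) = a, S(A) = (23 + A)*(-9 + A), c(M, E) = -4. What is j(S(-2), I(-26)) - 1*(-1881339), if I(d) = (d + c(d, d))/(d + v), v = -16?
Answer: 13169378/7 ≈ 1.8813e+6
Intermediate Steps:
I(d) = (-4 + d)/(-16 + d) (I(d) = (d - 4)/(d - 16) = (-4 + d)/(-16 + d))
S(A) = (-9 + A)*(23 + A)
j(S(-2), I(-26)) - 1*(-1881339) = (-4 - 26)/(-16 - 26) - 1*(-1881339) = -30/(-42) + 1881339 = -1/42*(-30) + 1881339 = 5/7 + 1881339 = 13169378/7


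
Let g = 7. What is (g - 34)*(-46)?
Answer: 1242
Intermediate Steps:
(g - 34)*(-46) = (7 - 34)*(-46) = -27*(-46) = 1242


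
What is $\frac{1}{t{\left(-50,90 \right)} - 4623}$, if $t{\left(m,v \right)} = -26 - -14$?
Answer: $- \frac{1}{4635} \approx -0.00021575$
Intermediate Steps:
$t{\left(m,v \right)} = -12$ ($t{\left(m,v \right)} = -26 + 14 = -12$)
$\frac{1}{t{\left(-50,90 \right)} - 4623} = \frac{1}{-12 - 4623} = \frac{1}{-4635} = - \frac{1}{4635}$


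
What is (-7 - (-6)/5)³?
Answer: -24389/125 ≈ -195.11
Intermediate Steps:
(-7 - (-6)/5)³ = (-7 - 1*(-6/5))³ = (-7 + 6/5)³ = (-29/5)³ = -24389/125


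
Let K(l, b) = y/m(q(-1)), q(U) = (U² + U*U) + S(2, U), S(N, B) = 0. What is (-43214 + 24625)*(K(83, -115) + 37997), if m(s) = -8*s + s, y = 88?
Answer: -4943465715/7 ≈ -7.0621e+8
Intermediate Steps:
q(U) = 2*U² (q(U) = (U² + U*U) + 0 = (U² + U²) + 0 = 2*U² + 0 = 2*U²)
m(s) = -7*s
K(l, b) = -44/7 (K(l, b) = 88/((-14*(-1)²)) = 88/((-14)) = 88/((-7*2)) = 88/(-14) = 88*(-1/14) = -44/7)
(-43214 + 24625)*(K(83, -115) + 37997) = (-43214 + 24625)*(-44/7 + 37997) = -18589*265935/7 = -4943465715/7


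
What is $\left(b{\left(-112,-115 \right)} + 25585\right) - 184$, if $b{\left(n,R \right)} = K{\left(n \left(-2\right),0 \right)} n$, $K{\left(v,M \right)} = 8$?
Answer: $24505$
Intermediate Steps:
$b{\left(n,R \right)} = 8 n$
$\left(b{\left(-112,-115 \right)} + 25585\right) - 184 = \left(8 \left(-112\right) + 25585\right) - 184 = \left(-896 + 25585\right) - 184 = 24689 - 184 = 24505$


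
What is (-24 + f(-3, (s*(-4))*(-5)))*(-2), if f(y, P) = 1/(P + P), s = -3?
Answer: 2881/60 ≈ 48.017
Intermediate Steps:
f(y, P) = 1/(2*P)
(-24 + f(-3, (s*(-4))*(-5)))*(-2) = (-24 + 1/(2*((-3*(-4)*(-5)))))*(-2) = (-24 + 1/(2*((12*(-5)))))*(-2) = (-24 + (½)/(-60))*(-2) = (-24 + (½)*(-1/60))*(-2) = (-24 - 1/120)*(-2) = -2881/120*(-2) = 2881/60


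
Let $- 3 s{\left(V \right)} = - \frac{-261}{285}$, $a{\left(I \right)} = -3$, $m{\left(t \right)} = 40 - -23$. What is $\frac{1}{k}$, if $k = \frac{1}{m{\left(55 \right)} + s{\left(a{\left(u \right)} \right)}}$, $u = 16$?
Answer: $\frac{5956}{95} \approx 62.695$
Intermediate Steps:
$m{\left(t \right)} = 63$ ($m{\left(t \right)} = 40 + 23 = 63$)
$s{\left(V \right)} = - \frac{29}{95}$ ($s{\left(V \right)} = - \frac{\left(-1\right) \left(- \frac{261}{285}\right)}{3} = - \frac{\left(-1\right) \left(\left(-261\right) \frac{1}{285}\right)}{3} = - \frac{\left(-1\right) \left(- \frac{87}{95}\right)}{3} = \left(- \frac{1}{3}\right) \frac{87}{95} = - \frac{29}{95}$)
$k = \frac{95}{5956}$ ($k = \frac{1}{63 - \frac{29}{95}} = \frac{1}{\frac{5956}{95}} = \frac{95}{5956} \approx 0.01595$)
$\frac{1}{k} = \frac{1}{\frac{95}{5956}} = \frac{5956}{95}$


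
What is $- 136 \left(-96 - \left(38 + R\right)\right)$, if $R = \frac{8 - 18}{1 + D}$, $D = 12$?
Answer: $\frac{235552}{13} \approx 18119.0$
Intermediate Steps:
$R = - \frac{10}{13}$ ($R = \frac{8 - 18}{1 + 12} = - \frac{10}{13} \approx -0.76923$)
$- 136 \left(-96 - \left(38 + R\right)\right) = - 136 \left(-96 - \frac{484}{13}\right) = \left(-136\right) \left(- \frac{1732}{13}\right) = \frac{235552}{13}$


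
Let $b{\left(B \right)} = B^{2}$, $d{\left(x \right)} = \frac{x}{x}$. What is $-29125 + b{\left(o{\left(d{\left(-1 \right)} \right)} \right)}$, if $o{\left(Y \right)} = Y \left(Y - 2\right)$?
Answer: $-29124$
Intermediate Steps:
$d{\left(x \right)} = 1$
$o{\left(Y \right)} = Y \left(-2 + Y\right)$
$-29125 + b{\left(o{\left(d{\left(-1 \right)} \right)} \right)} = -29125 + \left(1 \left(-2 + 1\right)\right)^{2} = -29125 + \left(1 \left(-1\right)\right)^{2} = -29125 + \left(-1\right)^{2} = -29125 + 1 = -29124$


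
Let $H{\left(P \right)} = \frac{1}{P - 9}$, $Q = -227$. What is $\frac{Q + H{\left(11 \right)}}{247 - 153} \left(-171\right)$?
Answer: $\frac{77463}{188} \approx 412.04$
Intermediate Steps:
$H{\left(P \right)} = \frac{1}{-9 + P}$
$\frac{Q + H{\left(11 \right)}}{247 - 153} \left(-171\right) = \frac{-227 + \frac{1}{-9 + 11}}{247 - 153} \left(-171\right) = \frac{-227 + \frac{1}{2}}{94} \left(-171\right) = \left(-227 + \frac{1}{2}\right) \frac{1}{94} \left(-171\right) = \left(- \frac{453}{2}\right) \frac{1}{94} \left(-171\right) = \left(- \frac{453}{188}\right) \left(-171\right) = \frac{77463}{188}$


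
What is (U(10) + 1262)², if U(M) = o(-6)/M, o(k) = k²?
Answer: 40043584/25 ≈ 1.6017e+6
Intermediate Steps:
U(M) = 36/M (U(M) = (-6)²/M = 36/M)
(U(10) + 1262)² = (36/10 + 1262)² = (36*(⅒) + 1262)² = (18/5 + 1262)² = (6328/5)² = 40043584/25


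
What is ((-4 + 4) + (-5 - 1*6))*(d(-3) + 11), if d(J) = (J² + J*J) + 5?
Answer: -374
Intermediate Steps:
d(J) = 5 + 2*J² (d(J) = (J² + J²) + 5 = 2*J² + 5 = 5 + 2*J²)
((-4 + 4) + (-5 - 1*6))*(d(-3) + 11) = ((-4 + 4) + (-5 - 1*6))*((5 + 2*(-3)²) + 11) = (0 + (-5 - 6))*((5 + 2*9) + 11) = (0 - 11)*((5 + 18) + 11) = -11*(23 + 11) = -11*34 = -374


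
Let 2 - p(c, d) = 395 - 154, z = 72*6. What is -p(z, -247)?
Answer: 239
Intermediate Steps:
z = 432
p(c, d) = -239 (p(c, d) = 2 - (395 - 154) = 2 - 1*241 = 2 - 241 = -239)
-p(z, -247) = -1*(-239) = 239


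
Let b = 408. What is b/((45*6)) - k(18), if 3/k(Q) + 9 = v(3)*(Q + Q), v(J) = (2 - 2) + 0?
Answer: 83/45 ≈ 1.8444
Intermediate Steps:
v(J) = 0 (v(J) = 0 + 0 = 0)
k(Q) = -1/3 (k(Q) = 3/(-9 + 0*(Q + Q)) = 3/(-9 + 0*(2*Q)) = 3/(-9 + 0) = 3/(-9) = 3*(-1/9) = -1/3)
b/((45*6)) - k(18) = 408/((45*6)) - 1*(-1/3) = 408/270 + 1/3 = 408*(1/270) + 1/3 = 68/45 + 1/3 = 83/45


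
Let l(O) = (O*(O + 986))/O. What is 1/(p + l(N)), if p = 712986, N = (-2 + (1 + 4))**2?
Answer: 1/713981 ≈ 1.4006e-6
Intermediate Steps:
N = 9 (N = (-2 + 5)**2 = 3**2 = 9)
l(O) = 986 + O (l(O) = (O*(986 + O))/O = 986 + O)
1/(p + l(N)) = 1/(712986 + (986 + 9)) = 1/(712986 + 995) = 1/713981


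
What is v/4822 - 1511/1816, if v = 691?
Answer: -3015593/4378376 ≈ -0.68875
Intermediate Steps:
v/4822 - 1511/1816 = 691/4822 - 1511/1816 = -3015593/4378376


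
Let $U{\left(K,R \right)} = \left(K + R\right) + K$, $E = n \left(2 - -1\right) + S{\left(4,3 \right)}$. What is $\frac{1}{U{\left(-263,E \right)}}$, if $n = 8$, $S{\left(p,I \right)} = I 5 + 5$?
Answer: $- \frac{1}{482} \approx -0.0020747$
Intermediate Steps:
$S{\left(p,I \right)} = 5 + 5 I$ ($S{\left(p,I \right)} = 5 I + 5 = 5 + 5 I$)
$E = 44$ ($E = 8 \left(2 - -1\right) + \left(5 + 5 \cdot 3\right) = 8 \left(2 + 1\right) + \left(5 + 15\right) = 8 \cdot 3 + 20 = 24 + 20 = 44$)
$U{\left(K,R \right)} = R + 2 K$
$\frac{1}{U{\left(-263,E \right)}} = \frac{1}{44 + 2 \left(-263\right)} = \frac{1}{44 - 526} = \frac{1}{-482} = - \frac{1}{482}$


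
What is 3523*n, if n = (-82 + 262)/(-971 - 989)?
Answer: -31707/98 ≈ -323.54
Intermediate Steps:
n = -9/98 (n = 180/(-1960) = 180*(-1/1960) = -9/98 ≈ -0.091837)
3523*n = 3523*(-9/98) = -31707/98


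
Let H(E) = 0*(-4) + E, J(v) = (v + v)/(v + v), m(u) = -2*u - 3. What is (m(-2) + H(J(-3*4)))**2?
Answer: 4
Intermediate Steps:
m(u) = -3 - 2*u
J(v) = 1 (J(v) = (2*v)/((2*v)) = (2*v)*(1/(2*v)) = 1)
H(E) = E (H(E) = 0 + E = E)
(m(-2) + H(J(-3*4)))**2 = ((-3 - 2*(-2)) + 1)**2 = ((-3 + 4) + 1)**2 = (1 + 1)**2 = 2**2 = 4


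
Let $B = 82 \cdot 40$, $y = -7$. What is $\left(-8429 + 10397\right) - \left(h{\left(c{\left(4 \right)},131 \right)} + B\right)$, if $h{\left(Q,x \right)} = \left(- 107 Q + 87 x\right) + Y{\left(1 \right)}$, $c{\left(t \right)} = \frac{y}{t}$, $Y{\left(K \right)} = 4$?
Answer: $- \frac{51601}{4} \approx -12900.0$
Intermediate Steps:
$c{\left(t \right)} = - \frac{7}{t}$
$h{\left(Q,x \right)} = 4 - 107 Q + 87 x$ ($h{\left(Q,x \right)} = \left(- 107 Q + 87 x\right) + 4 = 4 - 107 Q + 87 x$)
$B = 3280$
$\left(-8429 + 10397\right) - \left(h{\left(c{\left(4 \right)},131 \right)} + B\right) = \left(-8429 + 10397\right) - \left(\left(4 - 107 \left(- \frac{7}{4}\right) + 87 \cdot 131\right) + 3280\right) = 1968 - \left(\left(4 - 107 \left(\left(-7\right) \frac{1}{4}\right) + 11397\right) + 3280\right) = 1968 - \left(\left(4 - - \frac{749}{4} + 11397\right) + 3280\right) = 1968 - \left(\left(4 + \frac{749}{4} + 11397\right) + 3280\right) = 1968 - \left(\frac{46353}{4} + 3280\right) = 1968 - \frac{59473}{4} = - \frac{51601}{4}$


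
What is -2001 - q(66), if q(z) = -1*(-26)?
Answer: -2027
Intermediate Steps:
q(z) = 26
-2001 - q(66) = -2001 - 1*26 = -2001 - 26 = -2027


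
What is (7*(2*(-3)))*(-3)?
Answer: 126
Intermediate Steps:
(7*(2*(-3)))*(-3) = (7*(-6))*(-3) = -42*(-3) = 126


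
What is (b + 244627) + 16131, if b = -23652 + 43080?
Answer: 280186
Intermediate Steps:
b = 19428
(b + 244627) + 16131 = (19428 + 244627) + 16131 = 264055 + 16131 = 280186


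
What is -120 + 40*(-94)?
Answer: -3880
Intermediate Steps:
-120 + 40*(-94) = -120 - 3760 = -3880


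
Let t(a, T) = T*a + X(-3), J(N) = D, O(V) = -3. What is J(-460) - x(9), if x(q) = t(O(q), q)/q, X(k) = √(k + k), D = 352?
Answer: 355 - I*√6/9 ≈ 355.0 - 0.27217*I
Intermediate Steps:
J(N) = 352
X(k) = √2*√k (X(k) = √(2*k) = √2*√k)
t(a, T) = I*√6 + T*a (t(a, T) = T*a + √2*√(-3) = T*a + √2*(I*√3) = T*a + I*√6 = I*√6 + T*a)
x(q) = (-3*q + I*√6)/q (x(q) = (I*√6 + q*(-3))/q = (I*√6 - 3*q)/q = (-3*q + I*√6)/q)
J(-460) - x(9) = 352 - (-3 + I*√6/9) = 352 + (3 - I*√6/9) = 355 - I*√6/9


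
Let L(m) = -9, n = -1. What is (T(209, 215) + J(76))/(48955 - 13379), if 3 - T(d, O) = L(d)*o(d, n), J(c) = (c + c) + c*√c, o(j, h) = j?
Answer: 509/8894 + 19*√19/4447 ≈ 0.075853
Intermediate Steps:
J(c) = c^(3/2) + 2*c (J(c) = 2*c + c^(3/2) = c^(3/2) + 2*c)
T(d, O) = 3 + 9*d (T(d, O) = 3 - (-9)*d = 3 + 9*d)
(T(209, 215) + J(76))/(48955 - 13379) = ((3 + 9*209) + (76^(3/2) + 2*76))/(48955 - 13379) = ((3 + 1881) + (152*√19 + 152))/35576 = (1884 + (152 + 152*√19))*(1/35576) = (2036 + 152*√19)*(1/35576) = 509/8894 + 19*√19/4447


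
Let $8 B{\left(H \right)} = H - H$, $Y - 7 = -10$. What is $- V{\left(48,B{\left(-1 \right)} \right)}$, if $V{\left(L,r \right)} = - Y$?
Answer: $-3$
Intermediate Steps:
$Y = -3$ ($Y = 7 - 10 = -3$)
$B{\left(H \right)} = 0$ ($B{\left(H \right)} = \frac{H - H}{8} = \frac{1}{8} \cdot 0 = 0$)
$V{\left(L,r \right)} = 3$ ($V{\left(L,r \right)} = \left(-1\right) \left(-3\right) = 3$)
$- V{\left(48,B{\left(-1 \right)} \right)} = \left(-1\right) 3 = -3$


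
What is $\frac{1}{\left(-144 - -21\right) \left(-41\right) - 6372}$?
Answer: $- \frac{1}{1329} \approx -0.00075245$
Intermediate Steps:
$\frac{1}{\left(-144 - -21\right) \left(-41\right) - 6372} = \frac{1}{\left(-144 + 21\right) \left(-41\right) - 6372} = \frac{1}{\left(-123\right) \left(-41\right) - 6372} = \frac{1}{5043 - 6372} = \frac{1}{-1329} = - \frac{1}{1329}$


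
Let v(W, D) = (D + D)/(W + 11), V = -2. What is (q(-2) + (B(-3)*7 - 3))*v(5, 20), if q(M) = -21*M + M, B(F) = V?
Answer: 115/2 ≈ 57.500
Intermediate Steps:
B(F) = -2
q(M) = -20*M
v(W, D) = 2*D/(11 + W) (v(W, D) = (2*D)/(11 + W) = 2*D/(11 + W))
(q(-2) + (B(-3)*7 - 3))*v(5, 20) = (-20*(-2) + (-2*7 - 3))*(2*20/(11 + 5)) = (40 + (-14 - 3))*(2*20/16) = (40 - 17)*(2*20*(1/16)) = 23*(5/2) = 115/2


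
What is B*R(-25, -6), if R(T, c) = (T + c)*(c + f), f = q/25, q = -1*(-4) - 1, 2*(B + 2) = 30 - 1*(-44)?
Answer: 31899/5 ≈ 6379.8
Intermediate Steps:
B = 35 (B = -2 + (30 - 1*(-44))/2 = -2 + (30 + 44)/2 = -2 + (½)*74 = -2 + 37 = 35)
q = 3 (q = 4 - 1 = 3)
f = 3/25 ≈ 0.12000
R(T, c) = (3/25 + c)*(T + c) (R(T, c) = (T + c)*(c + 3/25) = (T + c)*(3/25 + c) = (3/25 + c)*(T + c))
B*R(-25, -6) = 35*((-6)² + (3/25)*(-25) + (3/25)*(-6) - 25*(-6)) = 35*(36 - 3 - 18/25 + 150) = 35*(4557/25) = 31899/5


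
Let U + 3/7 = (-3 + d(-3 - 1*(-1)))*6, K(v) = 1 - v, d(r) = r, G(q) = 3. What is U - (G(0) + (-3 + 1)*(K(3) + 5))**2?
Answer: -276/7 ≈ -39.429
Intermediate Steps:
U = -213/7 (U = -3/7 + (-3 + (-3 - 1*(-1)))*6 = -3/7 + (-3 + (-3 + 1))*6 = -3/7 + (-3 - 2)*6 = -3/7 - 5*6 = -3/7 - 30 = -213/7 ≈ -30.429)
U - (G(0) + (-3 + 1)*(K(3) + 5))**2 = -213/7 - (3 + (-3 + 1)*((1 - 1*3) + 5))**2 = -213/7 - (3 - 2*((1 - 3) + 5))**2 = -213/7 - (3 - 2*(-2 + 5))**2 = -213/7 - (3 - 2*3)**2 = -213/7 - (3 - 6)**2 = -213/7 - 1*(-3)**2 = -213/7 - 1*9 = -213/7 - 9 = -276/7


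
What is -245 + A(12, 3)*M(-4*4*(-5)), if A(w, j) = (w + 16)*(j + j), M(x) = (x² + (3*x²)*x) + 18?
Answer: 259125979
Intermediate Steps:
M(x) = 18 + x² + 3*x³ (M(x) = (x² + 3*x³) + 18 = 18 + x² + 3*x³)
A(w, j) = 2*j*(16 + w) (A(w, j) = (16 + w)*(2*j) = 2*j*(16 + w))
-245 + A(12, 3)*M(-4*4*(-5)) = -245 + (2*3*(16 + 12))*(18 + (-4*4*(-5))² + 3*(-4*4*(-5))³) = -245 + (2*3*28)*(18 + (-16*(-5))² + 3*(-16*(-5))³) = -245 + 168*(18 + 80² + 3*80³) = -245 + 168*(18 + 6400 + 3*512000) = -245 + 168*(18 + 6400 + 1536000) = -245 + 168*1542418 = -245 + 259126224 = 259125979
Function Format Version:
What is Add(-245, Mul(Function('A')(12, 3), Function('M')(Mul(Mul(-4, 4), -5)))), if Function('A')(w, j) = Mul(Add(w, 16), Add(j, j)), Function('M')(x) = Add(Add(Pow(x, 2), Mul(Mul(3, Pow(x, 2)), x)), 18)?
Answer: 259125979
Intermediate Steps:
Function('M')(x) = Add(18, Pow(x, 2), Mul(3, Pow(x, 3))) (Function('M')(x) = Add(Add(Pow(x, 2), Mul(3, Pow(x, 3))), 18) = Add(18, Pow(x, 2), Mul(3, Pow(x, 3))))
Function('A')(w, j) = Mul(2, j, Add(16, w)) (Function('A')(w, j) = Mul(Add(16, w), Mul(2, j)) = Mul(2, j, Add(16, w)))
Add(-245, Mul(Function('A')(12, 3), Function('M')(Mul(Mul(-4, 4), -5)))) = Add(-245, Mul(Mul(2, 3, Add(16, 12)), Add(18, Pow(Mul(Mul(-4, 4), -5), 2), Mul(3, Pow(Mul(Mul(-4, 4), -5), 3))))) = Add(-245, Mul(Mul(2, 3, 28), Add(18, Pow(Mul(-16, -5), 2), Mul(3, Pow(Mul(-16, -5), 3))))) = Add(-245, Mul(168, Add(18, Pow(80, 2), Mul(3, Pow(80, 3))))) = Add(-245, Mul(168, Add(18, 6400, Mul(3, 512000)))) = Add(-245, Mul(168, Add(18, 6400, 1536000))) = Add(-245, Mul(168, 1542418)) = Add(-245, 259126224) = 259125979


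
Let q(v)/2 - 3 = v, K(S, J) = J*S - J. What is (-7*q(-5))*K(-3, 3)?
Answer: -336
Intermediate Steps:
K(S, J) = -J + J*S
q(v) = 6 + 2*v
(-7*q(-5))*K(-3, 3) = (-7*(6 + 2*(-5)))*(3*(-1 - 3)) = (-7*(6 - 10))*(3*(-4)) = -7*(-4)*(-12) = 28*(-12) = -336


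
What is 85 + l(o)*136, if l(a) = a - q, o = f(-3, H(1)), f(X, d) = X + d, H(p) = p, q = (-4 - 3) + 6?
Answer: -51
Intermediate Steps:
q = -1 (q = -7 + 6 = -1)
o = -2 (o = -3 + 1 = -2)
l(a) = 1 + a (l(a) = a - 1*(-1) = a + 1 = 1 + a)
85 + l(o)*136 = 85 + (1 - 2)*136 = 85 - 1*136 = 85 - 136 = -51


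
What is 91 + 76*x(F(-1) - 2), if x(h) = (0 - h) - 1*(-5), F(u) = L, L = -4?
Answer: 927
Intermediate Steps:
F(u) = -4
x(h) = 5 - h (x(h) = -h + 5 = 5 - h)
91 + 76*x(F(-1) - 2) = 91 + 76*(5 - (-4 - 2)) = 91 + 76*(5 - 1*(-6)) = 91 + 76*(5 + 6) = 91 + 76*11 = 91 + 836 = 927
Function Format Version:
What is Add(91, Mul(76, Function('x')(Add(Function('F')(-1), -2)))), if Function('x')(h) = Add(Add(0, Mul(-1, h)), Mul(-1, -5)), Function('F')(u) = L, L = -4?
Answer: 927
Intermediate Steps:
Function('F')(u) = -4
Function('x')(h) = Add(5, Mul(-1, h)) (Function('x')(h) = Add(Mul(-1, h), 5) = Add(5, Mul(-1, h)))
Add(91, Mul(76, Function('x')(Add(Function('F')(-1), -2)))) = Add(91, Mul(76, Add(5, Mul(-1, Add(-4, -2))))) = Add(91, Mul(76, Add(5, Mul(-1, -6)))) = Add(91, Mul(76, Add(5, 6))) = Add(91, Mul(76, 11)) = Add(91, 836) = 927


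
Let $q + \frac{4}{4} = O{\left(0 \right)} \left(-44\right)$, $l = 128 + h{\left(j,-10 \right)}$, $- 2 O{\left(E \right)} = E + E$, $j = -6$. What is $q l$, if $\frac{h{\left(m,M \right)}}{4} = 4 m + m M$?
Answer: $-272$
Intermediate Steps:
$h{\left(m,M \right)} = 16 m + 4 M m$ ($h{\left(m,M \right)} = 4 \left(4 m + m M\right) = 4 \left(4 m + M m\right) = 16 m + 4 M m$)
$O{\left(E \right)} = - E$ ($O{\left(E \right)} = - \frac{E + E}{2} = - \frac{2 E}{2} = - E$)
$l = 272$ ($l = 128 + 4 \left(-6\right) \left(4 - 10\right) = 128 + 4 \left(-6\right) \left(-6\right) = 128 + 144 = 272$)
$q = -1$ ($q = -1 + \left(-1\right) 0 \left(-44\right) = -1 + 0 \left(-44\right) = -1 + 0 = -1$)
$q l = \left(-1\right) 272 = -272$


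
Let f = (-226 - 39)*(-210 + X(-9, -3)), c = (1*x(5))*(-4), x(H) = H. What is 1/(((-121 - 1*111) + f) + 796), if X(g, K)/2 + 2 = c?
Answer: 1/67874 ≈ 1.4733e-5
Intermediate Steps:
c = -20 (c = (1*5)*(-4) = 5*(-4) = -20)
X(g, K) = -44 (X(g, K) = -4 + 2*(-20) = -4 - 40 = -44)
f = 67310 (f = (-226 - 39)*(-210 - 44) = -265*(-254) = 67310)
1/(((-121 - 1*111) + f) + 796) = 1/(((-121 - 1*111) + 67310) + 796) = 1/(((-121 - 111) + 67310) + 796) = 1/((-232 + 67310) + 796) = 1/(67078 + 796) = 1/67874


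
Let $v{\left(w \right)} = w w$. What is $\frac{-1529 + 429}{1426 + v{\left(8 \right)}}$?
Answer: $- \frac{110}{149} \approx -0.73825$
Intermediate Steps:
$v{\left(w \right)} = w^{2}$
$\frac{-1529 + 429}{1426 + v{\left(8 \right)}} = \frac{-1529 + 429}{1426 + 8^{2}} = \frac{1}{1426 + 64} \left(-1100\right) = \frac{1}{1490} \left(-1100\right) = - \frac{110}{149}$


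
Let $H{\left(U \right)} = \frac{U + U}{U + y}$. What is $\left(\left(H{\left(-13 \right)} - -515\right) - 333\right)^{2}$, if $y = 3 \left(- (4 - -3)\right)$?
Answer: $\frac{9653449}{289} \approx 33403.0$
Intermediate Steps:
$y = -21$ ($y = 3 \left(- (4 + 3)\right) = 3 \left(\left(-1\right) 7\right) = 3 \left(-7\right) = -21$)
$H{\left(U \right)} = \frac{2 U}{-21 + U}$ ($H{\left(U \right)} = \frac{U + U}{U - 21} = \frac{2 U}{-21 + U}$)
$\left(\left(H{\left(-13 \right)} - -515\right) - 333\right)^{2} = \left(\left(2 \left(-13\right) \frac{1}{-21 - 13} - -515\right) - 333\right)^{2} = \left(\left(2 \left(-13\right) \frac{1}{-34} + 515\right) - 333\right)^{2} = \left(\left(2 \left(-13\right) \left(- \frac{1}{34}\right) + 515\right) - 333\right)^{2} = \left(\left(\frac{13}{17} + 515\right) - 333\right)^{2} = \left(\frac{8768}{17} - 333\right)^{2} = \left(\frac{3107}{17}\right)^{2} = \frac{9653449}{289}$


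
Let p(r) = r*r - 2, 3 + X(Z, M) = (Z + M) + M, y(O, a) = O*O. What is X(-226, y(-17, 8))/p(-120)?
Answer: 349/14398 ≈ 0.024239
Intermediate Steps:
y(O, a) = O**2
X(Z, M) = -3 + Z + 2*M (X(Z, M) = -3 + ((Z + M) + M) = -3 + ((M + Z) + M) = -3 + (Z + 2*M) = -3 + Z + 2*M)
p(r) = -2 + r**2 (p(r) = r**2 - 2 = -2 + r**2)
X(-226, y(-17, 8))/p(-120) = (-3 - 226 + 2*(-17)**2)/(-2 + (-120)**2) = (-3 - 226 + 2*289)/(-2 + 14400) = (-3 - 226 + 578)/14398 = 349*(1/14398) = 349/14398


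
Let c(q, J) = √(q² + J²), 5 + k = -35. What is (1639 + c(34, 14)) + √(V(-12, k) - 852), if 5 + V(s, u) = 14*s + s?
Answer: 1639 + 26*√2 + I*√1037 ≈ 1675.8 + 32.203*I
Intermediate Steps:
k = -40 (k = -5 - 35 = -40)
V(s, u) = -5 + 15*s (V(s, u) = -5 + (14*s + s) = -5 + 15*s)
c(q, J) = √(J² + q²)
(1639 + c(34, 14)) + √(V(-12, k) - 852) = (1639 + √(14² + 34²)) + √((-5 + 15*(-12)) - 852) = (1639 + √(196 + 1156)) + √((-5 - 180) - 852) = (1639 + √1352) + √(-185 - 852) = (1639 + 26*√2) + √(-1037) = (1639 + 26*√2) + I*√1037 = 1639 + 26*√2 + I*√1037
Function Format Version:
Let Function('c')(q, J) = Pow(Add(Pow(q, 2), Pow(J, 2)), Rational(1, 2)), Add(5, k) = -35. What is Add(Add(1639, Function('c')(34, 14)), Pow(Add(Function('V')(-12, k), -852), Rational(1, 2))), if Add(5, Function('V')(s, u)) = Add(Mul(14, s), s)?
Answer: Add(1639, Mul(26, Pow(2, Rational(1, 2))), Mul(I, Pow(1037, Rational(1, 2)))) ≈ Add(1675.8, Mul(32.203, I))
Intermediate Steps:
k = -40 (k = Add(-5, -35) = -40)
Function('V')(s, u) = Add(-5, Mul(15, s)) (Function('V')(s, u) = Add(-5, Add(Mul(14, s), s)) = Add(-5, Mul(15, s)))
Function('c')(q, J) = Pow(Add(Pow(J, 2), Pow(q, 2)), Rational(1, 2))
Add(Add(1639, Function('c')(34, 14)), Pow(Add(Function('V')(-12, k), -852), Rational(1, 2))) = Add(Add(1639, Pow(Add(Pow(14, 2), Pow(34, 2)), Rational(1, 2))), Pow(Add(Add(-5, Mul(15, -12)), -852), Rational(1, 2))) = Add(Add(1639, Pow(Add(196, 1156), Rational(1, 2))), Pow(Add(Add(-5, -180), -852), Rational(1, 2))) = Add(Add(1639, Pow(1352, Rational(1, 2))), Pow(Add(-185, -852), Rational(1, 2))) = Add(Add(1639, Mul(26, Pow(2, Rational(1, 2)))), Pow(-1037, Rational(1, 2))) = Add(Add(1639, Mul(26, Pow(2, Rational(1, 2)))), Mul(I, Pow(1037, Rational(1, 2)))) = Add(1639, Mul(26, Pow(2, Rational(1, 2))), Mul(I, Pow(1037, Rational(1, 2))))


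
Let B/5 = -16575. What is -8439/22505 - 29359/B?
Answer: -454798/21942375 ≈ -0.020727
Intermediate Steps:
B = -82875 (B = 5*(-16575) = -82875)
-8439/22505 - 29359/B = -8439/22505 - 29359/(-82875) = -8439*1/22505 - 29359*(-1/82875) = -8439/22505 + 1727/4875 = -454798/21942375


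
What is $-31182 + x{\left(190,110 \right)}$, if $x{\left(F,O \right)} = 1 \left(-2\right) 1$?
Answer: $-31184$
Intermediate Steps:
$x{\left(F,O \right)} = -2$ ($x{\left(F,O \right)} = \left(-2\right) 1 = -2$)
$-31182 + x{\left(190,110 \right)} = -31182 - 2 = -31184$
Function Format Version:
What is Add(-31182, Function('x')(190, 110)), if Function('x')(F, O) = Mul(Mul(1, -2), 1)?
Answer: -31184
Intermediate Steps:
Function('x')(F, O) = -2 (Function('x')(F, O) = Mul(-2, 1) = -2)
Add(-31182, Function('x')(190, 110)) = Add(-31182, -2) = -31184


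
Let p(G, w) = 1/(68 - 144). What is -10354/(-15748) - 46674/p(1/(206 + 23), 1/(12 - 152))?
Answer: 900995063/254 ≈ 3.5472e+6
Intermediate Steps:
p(G, w) = -1/76 (p(G, w) = 1/(-76) = -1/76)
-10354/(-15748) - 46674/p(1/(206 + 23), 1/(12 - 152)) = -10354/(-15748) - 46674/(-1/76) = -10354*(-1/15748) - 46674*(-76) = 167/254 + 3547224 = 900995063/254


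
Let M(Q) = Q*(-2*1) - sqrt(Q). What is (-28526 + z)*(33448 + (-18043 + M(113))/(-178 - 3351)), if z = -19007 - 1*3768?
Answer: -6056404245561/3529 - 51301*sqrt(113)/3529 ≈ -1.7162e+9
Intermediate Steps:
z = -22775 (z = -19007 - 3768 = -22775)
M(Q) = -sqrt(Q) - 2*Q (M(Q) = Q*(-2) - sqrt(Q) = -2*Q - sqrt(Q) = -sqrt(Q) - 2*Q)
(-28526 + z)*(33448 + (-18043 + M(113))/(-178 - 3351)) = (-28526 - 22775)*(33448 + (-18043 + (-sqrt(113) - 2*113))/(-178 - 3351)) = -51301*(33448 + (-18043 + (-sqrt(113) - 226))/(-3529)) = -51301*(33448 + (-18043 + (-226 - sqrt(113)))*(-1/3529)) = -51301*(33448 + (-18269 - sqrt(113))*(-1/3529)) = -51301*(33448 + (18269/3529 + sqrt(113)/3529)) = -51301*(118056261/3529 + sqrt(113)/3529) = -6056404245561/3529 - 51301*sqrt(113)/3529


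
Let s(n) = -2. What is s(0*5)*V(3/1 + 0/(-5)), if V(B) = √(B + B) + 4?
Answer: -8 - 2*√6 ≈ -12.899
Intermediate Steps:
V(B) = 4 + √2*√B (V(B) = √(2*B) + 4 = √2*√B + 4 = 4 + √2*√B)
s(0*5)*V(3/1 + 0/(-5)) = -2*(4 + √2*√(3/1 + 0/(-5))) = -2*(4 + √2*√(3*1 + 0*(-⅕))) = -2*(4 + √2*√(3 + 0)) = -2*(4 + √2*√3) = -2*(4 + √6) = -8 - 2*√6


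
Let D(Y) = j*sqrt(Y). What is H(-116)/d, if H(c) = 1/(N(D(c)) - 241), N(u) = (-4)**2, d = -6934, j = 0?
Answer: 1/1560150 ≈ 6.4096e-7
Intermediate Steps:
D(Y) = 0 (D(Y) = 0*sqrt(Y) = 0)
N(u) = 16
H(c) = -1/225 (H(c) = 1/(16 - 241) = 1/(-225) = -1/225)
H(-116)/d = -1/225/(-6934) = -1/225*(-1/6934) = 1/1560150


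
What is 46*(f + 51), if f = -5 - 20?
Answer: 1196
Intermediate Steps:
f = -25
46*(f + 51) = 46*(-25 + 51) = 46*26 = 1196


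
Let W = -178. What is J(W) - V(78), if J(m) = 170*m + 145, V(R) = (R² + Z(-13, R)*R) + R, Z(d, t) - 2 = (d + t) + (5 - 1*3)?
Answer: -41659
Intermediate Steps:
Z(d, t) = 4 + d + t (Z(d, t) = 2 + ((d + t) + (5 - 1*3)) = 2 + ((d + t) + (5 - 3)) = 2 + ((d + t) + 2) = 2 + (2 + d + t) = 4 + d + t)
V(R) = R + R² + R*(-9 + R) (V(R) = (R² + (4 - 13 + R)*R) + R = (R² + (-9 + R)*R) + R = (R² + R*(-9 + R)) + R = R + R² + R*(-9 + R))
J(m) = 145 + 170*m
J(W) - V(78) = (145 + 170*(-178)) - 2*78*(-4 + 78) = (145 - 30260) - 2*78*74 = -30115 - 1*11544 = -30115 - 11544 = -41659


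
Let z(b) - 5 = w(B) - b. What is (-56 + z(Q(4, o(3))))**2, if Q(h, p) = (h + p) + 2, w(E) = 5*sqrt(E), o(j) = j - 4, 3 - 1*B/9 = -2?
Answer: 4261 - 1680*sqrt(5) ≈ 504.41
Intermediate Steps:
B = 45 (B = 27 - 9*(-2) = 27 + 18 = 45)
o(j) = -4 + j
Q(h, p) = 2 + h + p
z(b) = 5 - b + 15*sqrt(5) (z(b) = 5 + (5*sqrt(45) - b) = 5 + (5*(3*sqrt(5)) - b) = 5 + (15*sqrt(5) - b) = 5 + (-b + 15*sqrt(5)) = 5 - b + 15*sqrt(5))
(-56 + z(Q(4, o(3))))**2 = (-56 + (5 - (2 + 4 + (-4 + 3)) + 15*sqrt(5)))**2 = (-56 + (5 - (2 + 4 - 1) + 15*sqrt(5)))**2 = (-56 + (5 - 1*5 + 15*sqrt(5)))**2 = (-56 + (5 - 5 + 15*sqrt(5)))**2 = (-56 + 15*sqrt(5))**2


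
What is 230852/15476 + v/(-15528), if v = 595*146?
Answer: 280033717/30038916 ≈ 9.3224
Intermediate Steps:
v = 86870
230852/15476 + v/(-15528) = 230852/15476 + 86870/(-15528) = 230852*(1/15476) + 86870*(-1/15528) = 57713/3869 - 43435/7764 = 280033717/30038916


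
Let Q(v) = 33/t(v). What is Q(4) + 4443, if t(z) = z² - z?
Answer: 17783/4 ≈ 4445.8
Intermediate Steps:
Q(v) = 33/(v*(-1 + v)) (Q(v) = 33/((v*(-1 + v))) = 33*(1/(v*(-1 + v))) = 33/(v*(-1 + v)))
Q(4) + 4443 = 33/(4*(-1 + 4)) + 4443 = 33*(¼)/3 + 4443 = 33*(¼)*(⅓) + 4443 = 11/4 + 4443 = 17783/4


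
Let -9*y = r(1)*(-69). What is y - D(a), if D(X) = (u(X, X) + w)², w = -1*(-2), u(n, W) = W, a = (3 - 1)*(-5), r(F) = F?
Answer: -169/3 ≈ -56.333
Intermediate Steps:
a = -10 (a = 2*(-5) = -10)
w = 2
y = 23/3 (y = -(-69)/9 = -⅑*(-69) = 23/3 ≈ 7.6667)
D(X) = (2 + X)² (D(X) = (X + 2)² = (2 + X)²)
y - D(a) = 23/3 - (2 - 10)² = 23/3 - 1*(-8)² = 23/3 - 1*64 = 23/3 - 64 = -169/3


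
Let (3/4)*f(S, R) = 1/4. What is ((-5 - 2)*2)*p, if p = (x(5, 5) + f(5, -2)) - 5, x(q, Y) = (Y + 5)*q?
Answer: -1904/3 ≈ -634.67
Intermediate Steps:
x(q, Y) = q*(5 + Y) (x(q, Y) = (5 + Y)*q = q*(5 + Y))
f(S, R) = 1/3 (f(S, R) = (4/3)/4 = (4/3)*(1/4) = 1/3)
p = 136/3 (p = (5*(5 + 5) + 1/3) - 5 = (5*10 + 1/3) - 5 = (50 + 1/3) - 5 = 151/3 - 5 = 136/3 ≈ 45.333)
((-5 - 2)*2)*p = ((-5 - 2)*2)*(136/3) = -7*2*(136/3) = -14*136/3 = -1904/3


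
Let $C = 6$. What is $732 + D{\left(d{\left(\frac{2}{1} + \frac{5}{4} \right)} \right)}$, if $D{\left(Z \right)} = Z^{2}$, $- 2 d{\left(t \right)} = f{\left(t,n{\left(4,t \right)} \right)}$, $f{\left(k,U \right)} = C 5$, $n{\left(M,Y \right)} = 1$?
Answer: $957$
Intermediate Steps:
$f{\left(k,U \right)} = 30$ ($f{\left(k,U \right)} = 6 \cdot 5 = 30$)
$d{\left(t \right)} = -15$ ($d{\left(t \right)} = \left(- \frac{1}{2}\right) 30 = -15$)
$732 + D{\left(d{\left(\frac{2}{1} + \frac{5}{4} \right)} \right)} = 732 + \left(-15\right)^{2} = 732 + 225 = 957$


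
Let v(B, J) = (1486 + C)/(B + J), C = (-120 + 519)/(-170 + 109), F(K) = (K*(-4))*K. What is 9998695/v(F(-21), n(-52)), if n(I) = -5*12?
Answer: -1112494800480/90247 ≈ -1.2327e+7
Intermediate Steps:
F(K) = -4*K² (F(K) = (-4*K)*K = -4*K²)
C = -399/61 (C = 399/(-61) = 399*(-1/61) = -399/61 ≈ -6.5410)
n(I) = -60
v(B, J) = 90247/(61*(B + J)) (v(B, J) = (1486 - 399/61)/(B + J) = 90247/(61*(B + J)))
9998695/v(F(-21), n(-52)) = 9998695/((90247/(61*(-4*(-21)² - 60)))) = 9998695/((90247/(61*(-4*441 - 60)))) = 9998695/((90247/(61*(-1764 - 60)))) = 9998695/(((90247/61)/(-1824))) = 9998695/(((90247/61)*(-1/1824))) = 9998695/(-90247/111264) = 9998695*(-111264/90247) = -1112494800480/90247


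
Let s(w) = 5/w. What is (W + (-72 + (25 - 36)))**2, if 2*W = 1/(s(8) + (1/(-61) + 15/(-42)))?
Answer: 4842628921/737881 ≈ 6562.9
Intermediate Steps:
W = 1708/859 (W = 1/(2*(5/8 + (1/(-61) + 15/(-42)))) = 1/(2*(5*(1/8) + (1*(-1/61) + 15*(-1/42)))) = 1/(2*(5/8 + (-1/61 - 5/14))) = 1/(2*(5/8 - 319/854)) = 1/(2*(859/3416)) = (1/2)*(3416/859) = 1708/859 ≈ 1.9884)
(W + (-72 + (25 - 36)))**2 = (1708/859 + (-72 + (25 - 36)))**2 = (1708/859 + (-72 - 11))**2 = (1708/859 - 83)**2 = (-69589/859)**2 = 4842628921/737881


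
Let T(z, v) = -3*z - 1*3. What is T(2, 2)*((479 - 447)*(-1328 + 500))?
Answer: 238464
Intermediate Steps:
T(z, v) = -3 - 3*z (T(z, v) = -3*z - 3 = -3 - 3*z)
T(2, 2)*((479 - 447)*(-1328 + 500)) = (-3 - 3*2)*((479 - 447)*(-1328 + 500)) = (-3 - 6)*(32*(-828)) = -9*(-26496) = 238464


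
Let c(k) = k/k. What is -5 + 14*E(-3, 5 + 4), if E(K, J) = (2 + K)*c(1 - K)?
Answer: -19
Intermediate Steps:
c(k) = 1
E(K, J) = 2 + K (E(K, J) = (2 + K)*1 = 2 + K)
-5 + 14*E(-3, 5 + 4) = -5 + 14*(2 - 3) = -5 + 14*(-1) = -5 - 14 = -19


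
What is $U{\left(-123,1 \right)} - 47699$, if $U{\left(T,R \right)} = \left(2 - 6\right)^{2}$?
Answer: $-47683$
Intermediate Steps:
$U{\left(T,R \right)} = 16$ ($U{\left(T,R \right)} = \left(-4\right)^{2} = 16$)
$U{\left(-123,1 \right)} - 47699 = 16 - 47699 = -47683$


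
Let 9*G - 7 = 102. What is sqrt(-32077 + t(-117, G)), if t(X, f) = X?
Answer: I*sqrt(32194) ≈ 179.43*I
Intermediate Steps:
G = 109/9 (G = 7/9 + (1/9)*102 = 7/9 + 34/3 = 109/9 ≈ 12.111)
sqrt(-32077 + t(-117, G)) = sqrt(-32077 - 117) = sqrt(-32194) = I*sqrt(32194)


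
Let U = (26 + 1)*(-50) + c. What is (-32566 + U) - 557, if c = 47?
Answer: -34426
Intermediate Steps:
U = -1303 (U = (26 + 1)*(-50) + 47 = 27*(-50) + 47 = -1350 + 47 = -1303)
(-32566 + U) - 557 = (-32566 - 1303) - 557 = -33869 - 557 = -34426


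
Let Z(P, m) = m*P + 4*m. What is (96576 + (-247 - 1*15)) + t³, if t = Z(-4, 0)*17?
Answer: 96314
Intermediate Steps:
Z(P, m) = 4*m + P*m (Z(P, m) = P*m + 4*m = 4*m + P*m)
t = 0 (t = (0*(4 - 4))*17 = (0*0)*17 = 0*17 = 0)
(96576 + (-247 - 1*15)) + t³ = (96576 + (-247 - 1*15)) + 0³ = (96576 + (-247 - 15)) + 0 = (96576 - 262) + 0 = 96314 + 0 = 96314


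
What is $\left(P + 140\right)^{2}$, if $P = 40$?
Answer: $32400$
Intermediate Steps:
$\left(P + 140\right)^{2} = \left(40 + 140\right)^{2} = 180^{2} = 32400$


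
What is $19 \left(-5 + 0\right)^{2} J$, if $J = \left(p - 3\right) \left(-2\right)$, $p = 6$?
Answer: $-2850$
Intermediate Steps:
$J = -6$ ($J = \left(6 - 3\right) \left(-2\right) = 3 \left(-2\right) = -6$)
$19 \left(-5 + 0\right)^{2} J = 19 \left(-5 + 0\right)^{2} \left(-6\right) = 19 \left(-5\right)^{2} \left(-6\right) = 19 \cdot 25 \left(-6\right) = 475 \left(-6\right) = -2850$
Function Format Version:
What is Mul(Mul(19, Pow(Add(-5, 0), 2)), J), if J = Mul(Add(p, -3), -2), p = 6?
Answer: -2850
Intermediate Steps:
J = -6 (J = Mul(Add(6, -3), -2) = Mul(3, -2) = -6)
Mul(Mul(19, Pow(Add(-5, 0), 2)), J) = Mul(Mul(19, Pow(Add(-5, 0), 2)), -6) = Mul(Mul(19, Pow(-5, 2)), -6) = Mul(Mul(19, 25), -6) = Mul(475, -6) = -2850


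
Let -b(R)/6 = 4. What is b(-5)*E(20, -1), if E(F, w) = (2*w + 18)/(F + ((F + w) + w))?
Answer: -192/19 ≈ -10.105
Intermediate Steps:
E(F, w) = (18 + 2*w)/(2*F + 2*w) (E(F, w) = (18 + 2*w)/(F + (F + 2*w)) = (18 + 2*w)/(2*F + 2*w))
b(R) = -24 (b(R) = -6*4 = -24)
b(-5)*E(20, -1) = -24*(9 - 1)/(20 - 1) = -24*8/19 = -192/19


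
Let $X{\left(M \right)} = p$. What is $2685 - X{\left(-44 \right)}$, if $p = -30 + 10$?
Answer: $2705$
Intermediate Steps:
$p = -20$
$X{\left(M \right)} = -20$
$2685 - X{\left(-44 \right)} = 2685 - -20 = 2685 + 20 = 2705$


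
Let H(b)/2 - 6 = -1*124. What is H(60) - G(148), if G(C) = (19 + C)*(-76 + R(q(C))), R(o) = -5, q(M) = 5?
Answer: 13291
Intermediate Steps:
G(C) = -1539 - 81*C (G(C) = (19 + C)*(-76 - 5) = (19 + C)*(-81) = -1539 - 81*C)
H(b) = -236 (H(b) = 12 + 2*(-1*124) = 12 + 2*(-124) = 12 - 248 = -236)
H(60) - G(148) = -236 - (-1539 - 81*148) = -236 - (-1539 - 11988) = -236 - 1*(-13527) = -236 + 13527 = 13291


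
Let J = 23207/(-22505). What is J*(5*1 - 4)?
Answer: -23207/22505 ≈ -1.0312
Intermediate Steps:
J = -23207/22505 (J = 23207*(-1/22505) = -23207/22505 ≈ -1.0312)
J*(5*1 - 4) = -23207*(5*1 - 4)/22505 = -23207*(5 - 4)/22505 = -23207/22505*1 = -23207/22505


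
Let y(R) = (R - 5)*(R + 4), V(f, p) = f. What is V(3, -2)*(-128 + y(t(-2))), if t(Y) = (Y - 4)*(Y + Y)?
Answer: 1212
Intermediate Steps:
t(Y) = 2*Y*(-4 + Y) (t(Y) = (-4 + Y)*(2*Y) = 2*Y*(-4 + Y))
y(R) = (-5 + R)*(4 + R)
V(3, -2)*(-128 + y(t(-2))) = 3*(-128 + (-20 + (2*(-2)*(-4 - 2))² - 2*(-2)*(-4 - 2))) = 3*(-128 + (-20 + (2*(-2)*(-6))² - 2*(-2)*(-6))) = 3*(-128 + (-20 + 24² - 1*24)) = 3*(-128 + (-20 + 576 - 24)) = 3*(-128 + 532) = 3*404 = 1212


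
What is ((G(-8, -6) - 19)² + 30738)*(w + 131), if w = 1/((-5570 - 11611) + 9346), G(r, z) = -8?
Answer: 32297225328/7835 ≈ 4.1222e+6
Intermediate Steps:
w = -1/7835 (w = 1/(-17181 + 9346) = 1/(-7835) = -1/7835 ≈ -0.00012763)
((G(-8, -6) - 19)² + 30738)*(w + 131) = ((-8 - 19)² + 30738)*(-1/7835 + 131) = ((-27)² + 30738)*(1026384/7835) = (729 + 30738)*(1026384/7835) = 31467*(1026384/7835) = 32297225328/7835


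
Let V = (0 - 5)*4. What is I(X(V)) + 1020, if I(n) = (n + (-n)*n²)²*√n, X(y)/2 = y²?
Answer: 1020 + 5242863616012800000*√2 ≈ 7.4145e+18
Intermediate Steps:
V = -20 (V = -5*4 = -20)
X(y) = 2*y²
I(n) = √n*(n - n³)² (I(n) = (n - n³)²*√n = √n*(n - n³)²)
I(X(V)) + 1020 = (2*(-20)²)^(5/2)*(-1 + (2*(-20)²)²)² + 1020 = (2*400)^(5/2)*(-1 + (2*400)²)² + 1020 = 800^(5/2)*(-1 + 800²)² + 1020 = (12800000*√2)*(-1 + 640000)² + 1020 = (12800000*√2)*639999² + 1020 = (12800000*√2)*409598720001 + 1020 = 5242863616012800000*√2 + 1020 = 1020 + 5242863616012800000*√2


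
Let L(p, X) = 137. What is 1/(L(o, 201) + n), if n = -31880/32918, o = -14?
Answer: 16459/2238943 ≈ 0.0073512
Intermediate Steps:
n = -15940/16459 (n = -31880*1/32918 = -15940/16459 ≈ -0.96847)
1/(L(o, 201) + n) = 1/(137 - 15940/16459) = 1/(2238943/16459) = 16459/2238943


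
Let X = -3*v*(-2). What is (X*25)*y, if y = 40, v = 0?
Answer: 0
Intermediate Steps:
X = 0 (X = -3*0*(-2) = 0*(-2) = 0)
(X*25)*y = (0*25)*40 = 0*40 = 0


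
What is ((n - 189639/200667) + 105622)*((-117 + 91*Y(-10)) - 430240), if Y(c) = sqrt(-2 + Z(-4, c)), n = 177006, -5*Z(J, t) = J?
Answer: -8135744620835203/66889 + 1720322338189*I*sqrt(30)/334445 ≈ -1.2163e+11 + 2.8174e+7*I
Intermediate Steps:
Z(J, t) = -J/5
Y(c) = I*sqrt(30)/5 (Y(c) = sqrt(-2 - 1/5*(-4)) = sqrt(-2 + 4/5) = sqrt(-6/5) = I*sqrt(30)/5)
((n - 189639/200667) + 105622)*((-117 + 91*Y(-10)) - 430240) = ((177006 - 189639/200667) + 105622)*((-117 + 91*(I*sqrt(30)/5)) - 430240) = ((177006 - 189639/200667) + 105622)*((-117 + 91*I*sqrt(30)/5) - 430240) = ((177006 - 1*63213/66889) + 105622)*(-430357 + 91*I*sqrt(30)/5) = ((177006 - 63213/66889) + 105622)*(-430357 + 91*I*sqrt(30)/5) = (11839691121/66889 + 105622)*(-430357 + 91*I*sqrt(30)/5) = 18904641079*(-430357 + 91*I*sqrt(30)/5)/66889 = -8135744620835203/66889 + 1720322338189*I*sqrt(30)/334445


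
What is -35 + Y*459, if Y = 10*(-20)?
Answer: -91835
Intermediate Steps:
Y = -200
-35 + Y*459 = -35 - 200*459 = -35 - 91800 = -91835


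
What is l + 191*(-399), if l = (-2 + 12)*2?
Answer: -76189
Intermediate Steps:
l = 20 (l = 10*2 = 20)
l + 191*(-399) = 20 + 191*(-399) = 20 - 76209 = -76189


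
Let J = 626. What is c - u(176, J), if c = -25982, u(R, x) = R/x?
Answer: -8132454/313 ≈ -25982.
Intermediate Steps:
c - u(176, J) = -25982 - 176/626 = -25982 - 1*88/313 = -25982 - 88/313 = -8132454/313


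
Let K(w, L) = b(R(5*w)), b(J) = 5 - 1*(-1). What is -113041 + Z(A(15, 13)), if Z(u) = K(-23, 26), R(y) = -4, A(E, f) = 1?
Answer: -113035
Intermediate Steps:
b(J) = 6 (b(J) = 5 + 1 = 6)
K(w, L) = 6
Z(u) = 6
-113041 + Z(A(15, 13)) = -113041 + 6 = -113035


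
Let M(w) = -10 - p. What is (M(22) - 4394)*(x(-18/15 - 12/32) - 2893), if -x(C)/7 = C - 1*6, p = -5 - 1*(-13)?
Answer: 125299697/10 ≈ 1.2530e+7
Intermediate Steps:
p = 8 (p = -5 + 13 = 8)
x(C) = 42 - 7*C (x(C) = -7*(C - 1*6) = -7*(C - 6) = -7*(-6 + C) = 42 - 7*C)
M(w) = -18 (M(w) = -10 - 1*8 = -10 - 8 = -18)
(M(22) - 4394)*(x(-18/15 - 12/32) - 2893) = (-18 - 4394)*((42 - 7*(-18/15 - 12/32)) - 2893) = -4412*((42 - 7*(-18*1/15 - 12*1/32)) - 2893) = -4412*((42 - 7*(-6/5 - 3/8)) - 2893) = -4412*((42 - 7*(-63/40)) - 2893) = -4412*((42 + 441/40) - 2893) = -4412*(2121/40 - 2893) = -4412*(-113599/40) = 125299697/10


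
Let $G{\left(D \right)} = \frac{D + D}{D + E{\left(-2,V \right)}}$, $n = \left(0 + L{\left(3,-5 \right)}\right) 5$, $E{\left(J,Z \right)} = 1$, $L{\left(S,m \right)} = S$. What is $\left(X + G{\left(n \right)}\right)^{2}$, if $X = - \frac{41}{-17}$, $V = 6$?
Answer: $\frac{339889}{18496} \approx 18.376$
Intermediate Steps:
$n = 15$ ($n = \left(0 + 3\right) 5 = 3 \cdot 5 = 15$)
$G{\left(D \right)} = \frac{2 D}{1 + D}$ ($G{\left(D \right)} = \frac{D + D}{D + 1} = \frac{2 D}{1 + D}$)
$X = \frac{41}{17}$ ($X = \left(-41\right) \left(- \frac{1}{17}\right) = \frac{41}{17} \approx 2.4118$)
$\left(X + G{\left(n \right)}\right)^{2} = \left(\frac{41}{17} + 2 \cdot 15 \frac{1}{1 + 15}\right)^{2} = \left(\frac{41}{17} + 2 \cdot 15 \cdot \frac{1}{16}\right)^{2} = \left(\frac{41}{17} + \frac{15}{8}\right)^{2} = \left(\frac{583}{136}\right)^{2} = \frac{339889}{18496}$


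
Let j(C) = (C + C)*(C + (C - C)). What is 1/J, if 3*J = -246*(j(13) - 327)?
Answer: -1/902 ≈ -0.0011086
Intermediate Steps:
j(C) = 2*C**2 (j(C) = (2*C)*(C + 0) = (2*C)*C = 2*C**2)
J = -902 (J = (-246*(2*13**2 - 327))/3 = (-246*(2*169 - 327))/3 = (-246*(338 - 327))/3 = (-246*11)/3 = (1/3)*(-2706) = -902)
1/J = 1/(-902) = -1/902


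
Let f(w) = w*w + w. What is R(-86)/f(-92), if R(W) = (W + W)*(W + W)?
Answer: 7396/2093 ≈ 3.5337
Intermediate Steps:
R(W) = 4*W**2 (R(W) = (2*W)*(2*W) = 4*W**2)
f(w) = w + w**2 (f(w) = w**2 + w = w + w**2)
R(-86)/f(-92) = (4*(-86)**2)/((-92*(1 - 92))) = (4*7396)/((-92*(-91))) = 29584/8372 = 29584*(1/8372) = 7396/2093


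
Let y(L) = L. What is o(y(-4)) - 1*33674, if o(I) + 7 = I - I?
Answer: -33681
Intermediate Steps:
o(I) = -7 (o(I) = -7 + (I - I) = -7 + 0 = -7)
o(y(-4)) - 1*33674 = -7 - 1*33674 = -7 - 33674 = -33681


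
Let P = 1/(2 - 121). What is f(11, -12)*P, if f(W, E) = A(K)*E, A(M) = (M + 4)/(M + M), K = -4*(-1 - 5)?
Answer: 1/17 ≈ 0.058824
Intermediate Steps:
K = 24 (K = -4*(-6) = 24)
A(M) = (4 + M)/(2*M) (A(M) = (4 + M)/((2*M)) = (4 + M)*(1/(2*M)) = (4 + M)/(2*M))
f(W, E) = 7*E/12 (f(W, E) = ((½)*(4 + 24)/24)*E = ((½)*(1/24)*28)*E = 7*E/12)
P = -1/119 (P = 1/(-119) = -1/119 ≈ -0.0084034)
f(11, -12)*P = ((7/12)*(-12))*(-1/119) = -7*(-1/119) = 1/17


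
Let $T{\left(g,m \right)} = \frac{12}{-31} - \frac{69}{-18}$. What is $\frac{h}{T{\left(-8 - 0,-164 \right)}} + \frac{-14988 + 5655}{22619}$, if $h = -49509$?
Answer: $- \frac{208296979659}{14498779} \approx -14367.0$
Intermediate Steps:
$T{\left(g,m \right)} = \frac{641}{186}$ ($T{\left(g,m \right)} = 12 \left(- \frac{1}{31}\right) - - \frac{23}{6} = - \frac{12}{31} + \frac{23}{6} = \frac{641}{186}$)
$\frac{h}{T{\left(-8 - 0,-164 \right)}} + \frac{-14988 + 5655}{22619} = - \frac{49509}{\frac{641}{186}} + \frac{-14988 + 5655}{22619} = \left(-49509\right) \frac{186}{641} - \frac{9333}{22619} = - \frac{9208674}{641} - \frac{9333}{22619} = - \frac{208296979659}{14498779}$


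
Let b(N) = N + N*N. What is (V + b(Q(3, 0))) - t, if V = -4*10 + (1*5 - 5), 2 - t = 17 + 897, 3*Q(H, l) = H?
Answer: 874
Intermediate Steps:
Q(H, l) = H/3
b(N) = N + N**2
t = -912 (t = 2 - (17 + 897) = 2 - 1*914 = 2 - 914 = -912)
V = -40 (V = -40 + (5 - 5) = -40 + 0 = -40)
(V + b(Q(3, 0))) - t = (-40 + ((1/3)*3)*(1 + (1/3)*3)) - 1*(-912) = (-40 + 1*(1 + 1)) + 912 = (-40 + 1*2) + 912 = (-40 + 2) + 912 = -38 + 912 = 874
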